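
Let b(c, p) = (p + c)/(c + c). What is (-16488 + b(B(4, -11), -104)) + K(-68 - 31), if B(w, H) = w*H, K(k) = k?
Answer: -364877/22 ≈ -16585.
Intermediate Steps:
B(w, H) = H*w
b(c, p) = (c + p)/(2*c) (b(c, p) = (c + p)/((2*c)) = (c + p)*(1/(2*c)) = (c + p)/(2*c))
(-16488 + b(B(4, -11), -104)) + K(-68 - 31) = (-16488 + (-11*4 - 104)/(2*((-11*4)))) + (-68 - 31) = (-16488 + (½)*(-44 - 104)/(-44)) - 99 = (-16488 + (½)*(-1/44)*(-148)) - 99 = (-16488 + 37/22) - 99 = -362699/22 - 99 = -364877/22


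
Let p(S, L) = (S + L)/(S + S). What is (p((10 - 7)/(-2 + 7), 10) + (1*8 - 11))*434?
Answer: 7595/3 ≈ 2531.7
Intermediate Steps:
p(S, L) = (L + S)/(2*S) (p(S, L) = (L + S)/((2*S)) = (L + S)*(1/(2*S)) = (L + S)/(2*S))
(p((10 - 7)/(-2 + 7), 10) + (1*8 - 11))*434 = ((10 + (10 - 7)/(-2 + 7))/(2*(((10 - 7)/(-2 + 7)))) + (1*8 - 11))*434 = ((10 + 3/5)/(2*((3/5))) + (8 - 11))*434 = ((10 + 3*(1/5))/(2*((3*(1/5)))) - 3)*434 = ((10 + 3/5)/(2*(3/5)) - 3)*434 = ((1/2)*(5/3)*(53/5) - 3)*434 = (53/6 - 3)*434 = (35/6)*434 = 7595/3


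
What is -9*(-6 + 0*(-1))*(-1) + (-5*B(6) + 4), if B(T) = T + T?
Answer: -110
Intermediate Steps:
B(T) = 2*T
-9*(-6 + 0*(-1))*(-1) + (-5*B(6) + 4) = -9*(-6 + 0*(-1))*(-1) + (-10*6 + 4) = -9*(-6 + 0)*(-1) + (-5*12 + 4) = -(-54)*(-1) + (-60 + 4) = -9*6 - 56 = -54 - 56 = -110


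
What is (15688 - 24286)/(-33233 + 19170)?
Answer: 8598/14063 ≈ 0.61139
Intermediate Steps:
(15688 - 24286)/(-33233 + 19170) = -8598/(-14063) = -8598*(-1/14063) = 8598/14063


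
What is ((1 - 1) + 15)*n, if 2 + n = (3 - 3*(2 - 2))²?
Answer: 105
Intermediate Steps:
n = 7 (n = -2 + (3 - 3*(2 - 2))² = -2 + (3 - 3*0)² = -2 + (3 + 0)² = -2 + 3² = -2 + 9 = 7)
((1 - 1) + 15)*n = ((1 - 1) + 15)*7 = (0 + 15)*7 = 15*7 = 105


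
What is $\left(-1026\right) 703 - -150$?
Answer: $-721128$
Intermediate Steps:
$\left(-1026\right) 703 - -150 = -721278 + 150 = -721128$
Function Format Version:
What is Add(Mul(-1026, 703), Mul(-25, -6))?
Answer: -721128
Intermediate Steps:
Add(Mul(-1026, 703), Mul(-25, -6)) = Add(-721278, 150) = -721128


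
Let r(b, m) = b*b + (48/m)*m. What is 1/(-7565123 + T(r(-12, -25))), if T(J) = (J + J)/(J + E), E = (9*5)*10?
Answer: -107/809468097 ≈ -1.3219e-7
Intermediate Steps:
r(b, m) = 48 + b² (r(b, m) = b² + 48 = 48 + b²)
E = 450 (E = 45*10 = 450)
T(J) = 2*J/(450 + J) (T(J) = (J + J)/(J + 450) = (2*J)/(450 + J) = 2*J/(450 + J))
1/(-7565123 + T(r(-12, -25))) = 1/(-7565123 + 2*(48 + (-12)²)/(450 + (48 + (-12)²))) = 1/(-7565123 + 2*(48 + 144)/(450 + (48 + 144))) = 1/(-7565123 + 2*192/(450 + 192)) = 1/(-7565123 + 2*192/642) = 1/(-7565123 + 2*192*(1/642)) = 1/(-7565123 + 64/107) = 1/(-809468097/107) = -107/809468097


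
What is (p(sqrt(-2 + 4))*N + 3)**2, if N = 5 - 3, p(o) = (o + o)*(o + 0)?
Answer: 121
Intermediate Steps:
p(o) = 2*o**2 (p(o) = (2*o)*o = 2*o**2)
N = 2
(p(sqrt(-2 + 4))*N + 3)**2 = ((2*(sqrt(-2 + 4))**2)*2 + 3)**2 = ((2*(sqrt(2))**2)*2 + 3)**2 = ((2*2)*2 + 3)**2 = (4*2 + 3)**2 = (8 + 3)**2 = 11**2 = 121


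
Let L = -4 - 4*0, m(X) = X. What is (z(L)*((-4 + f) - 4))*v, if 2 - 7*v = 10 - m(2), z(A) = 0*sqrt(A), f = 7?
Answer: 0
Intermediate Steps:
L = -4 (L = -4 + 0 = -4)
z(A) = 0
v = -6/7 (v = 2/7 - (10 - 1*2)/7 = 2/7 - (10 - 2)/7 = 2/7 - 1/7*8 = 2/7 - 8/7 = -6/7 ≈ -0.85714)
(z(L)*((-4 + f) - 4))*v = (0*((-4 + 7) - 4))*(-6/7) = (0*(3 - 4))*(-6/7) = (0*(-1))*(-6/7) = 0*(-6/7) = 0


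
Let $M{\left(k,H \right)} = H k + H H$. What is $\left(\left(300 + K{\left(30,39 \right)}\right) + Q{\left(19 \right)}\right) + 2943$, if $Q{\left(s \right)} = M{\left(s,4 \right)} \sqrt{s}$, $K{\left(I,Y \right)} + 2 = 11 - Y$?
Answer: $3213 + 92 \sqrt{19} \approx 3614.0$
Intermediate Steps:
$K{\left(I,Y \right)} = 9 - Y$ ($K{\left(I,Y \right)} = -2 - \left(-11 + Y\right) = 9 - Y$)
$M{\left(k,H \right)} = H^{2} + H k$ ($M{\left(k,H \right)} = H k + H^{2} = H^{2} + H k$)
$Q{\left(s \right)} = \sqrt{s} \left(16 + 4 s\right)$ ($Q{\left(s \right)} = 4 \left(4 + s\right) \sqrt{s} = \left(16 + 4 s\right) \sqrt{s} = \sqrt{s} \left(16 + 4 s\right)$)
$\left(\left(300 + K{\left(30,39 \right)}\right) + Q{\left(19 \right)}\right) + 2943 = \left(\left(300 + \left(9 - 39\right)\right) + 4 \sqrt{19} \left(4 + 19\right)\right) + 2943 = \left(\left(300 + \left(9 - 39\right)\right) + 4 \sqrt{19} \cdot 23\right) + 2943 = \left(\left(300 - 30\right) + 92 \sqrt{19}\right) + 2943 = \left(270 + 92 \sqrt{19}\right) + 2943 = 3213 + 92 \sqrt{19}$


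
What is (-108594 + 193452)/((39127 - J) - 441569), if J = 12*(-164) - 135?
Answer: -84858/400339 ≈ -0.21197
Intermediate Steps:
J = -2103 (J = -1968 - 135 = -2103)
(-108594 + 193452)/((39127 - J) - 441569) = (-108594 + 193452)/((39127 - 1*(-2103)) - 441569) = 84858/((39127 + 2103) - 441569) = 84858/(41230 - 441569) = 84858/(-400339) = 84858*(-1/400339) = -84858/400339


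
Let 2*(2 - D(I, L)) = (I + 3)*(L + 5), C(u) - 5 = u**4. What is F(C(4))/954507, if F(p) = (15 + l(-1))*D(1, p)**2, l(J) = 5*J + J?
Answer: 842700/318169 ≈ 2.6486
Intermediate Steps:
C(u) = 5 + u**4
D(I, L) = 2 - (3 + I)*(5 + L)/2 (D(I, L) = 2 - (I + 3)*(L + 5)/2 = 2 - (3 + I)*(5 + L)/2)
l(J) = 6*J
F(p) = 9*(-8 - 2*p)**2 (F(p) = (15 + 6*(-1))*(-11/2 - 5/2*1 - 3*p/2 - 1/2*1*p)**2 = (15 - 6)*(-11/2 - 5/2 - 3*p/2 - p/2)**2 = 9*(-8 - 2*p)**2)
F(C(4))/954507 = (36*(4 + (5 + 4**4))**2)/954507 = (36*(4 + (5 + 256))**2)*(1/954507) = (36*(4 + 261)**2)*(1/954507) = (36*265**2)*(1/954507) = (36*70225)*(1/954507) = 2528100*(1/954507) = 842700/318169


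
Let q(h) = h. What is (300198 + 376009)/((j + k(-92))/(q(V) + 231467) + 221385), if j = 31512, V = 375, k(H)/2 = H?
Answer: 78386591647/25663186249 ≈ 3.0544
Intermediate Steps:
k(H) = 2*H
(300198 + 376009)/((j + k(-92))/(q(V) + 231467) + 221385) = (300198 + 376009)/((31512 + 2*(-92))/(375 + 231467) + 221385) = 676207/((31512 - 184)/231842 + 221385) = 676207/(31328*(1/231842) + 221385) = 676207/(15664/115921 + 221385) = 676207/(25663186249/115921) = 676207*(115921/25663186249) = 78386591647/25663186249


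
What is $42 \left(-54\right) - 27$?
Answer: $-2295$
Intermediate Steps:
$42 \left(-54\right) - 27 = -2268 + \left(-29 + 2\right) = -2268 - 27 = -2295$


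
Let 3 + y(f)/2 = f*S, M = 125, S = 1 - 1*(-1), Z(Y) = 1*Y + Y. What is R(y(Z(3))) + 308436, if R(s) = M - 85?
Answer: 308476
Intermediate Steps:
Z(Y) = 2*Y (Z(Y) = Y + Y = 2*Y)
S = 2 (S = 1 + 1 = 2)
y(f) = -6 + 4*f (y(f) = -6 + 2*(f*2) = -6 + 2*(2*f) = -6 + 4*f)
R(s) = 40 (R(s) = 125 - 85 = 40)
R(y(Z(3))) + 308436 = 40 + 308436 = 308476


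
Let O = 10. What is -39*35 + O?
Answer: -1355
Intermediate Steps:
-39*35 + O = -39*35 + 10 = -1365 + 10 = -1355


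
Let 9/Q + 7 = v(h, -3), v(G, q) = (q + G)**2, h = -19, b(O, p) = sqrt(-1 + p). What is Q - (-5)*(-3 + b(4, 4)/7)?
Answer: -794/53 + 5*sqrt(3)/7 ≈ -13.744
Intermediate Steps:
v(G, q) = (G + q)**2
Q = 1/53 (Q = 9/(-7 + (-19 - 3)**2) = 9/(-7 + (-22)**2) = 9/(-7 + 484) = 9/477 = 9*(1/477) = 1/53 ≈ 0.018868)
Q - (-5)*(-3 + b(4, 4)/7) = 1/53 - (-5)*(-3 + sqrt(-1 + 4)/7) = 1/53 - (-5)*(-3 + sqrt(3)*(1/7)) = 1/53 - (-5)*(-3 + sqrt(3)/7) = 1/53 - (15 - 5*sqrt(3)/7) = 1/53 + (-15 + 5*sqrt(3)/7) = -794/53 + 5*sqrt(3)/7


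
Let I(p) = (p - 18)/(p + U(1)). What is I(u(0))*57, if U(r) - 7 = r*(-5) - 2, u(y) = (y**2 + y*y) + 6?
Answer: -114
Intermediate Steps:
u(y) = 6 + 2*y**2 (u(y) = (y**2 + y**2) + 6 = 2*y**2 + 6 = 6 + 2*y**2)
U(r) = 5 - 5*r (U(r) = 7 + (r*(-5) - 2) = 7 + (-5*r - 2) = 7 + (-2 - 5*r) = 5 - 5*r)
I(p) = (-18 + p)/p (I(p) = (p - 18)/(p + (5 - 5*1)) = (-18 + p)/(p + (5 - 5)) = (-18 + p)/(p + 0) = (-18 + p)/p)
I(u(0))*57 = ((-18 + (6 + 2*0**2))/(6 + 2*0**2))*57 = ((-18 + (6 + 2*0))/(6 + 2*0))*57 = ((-18 + (6 + 0))/(6 + 0))*57 = ((-18 + 6)/6)*57 = ((1/6)*(-12))*57 = -2*57 = -114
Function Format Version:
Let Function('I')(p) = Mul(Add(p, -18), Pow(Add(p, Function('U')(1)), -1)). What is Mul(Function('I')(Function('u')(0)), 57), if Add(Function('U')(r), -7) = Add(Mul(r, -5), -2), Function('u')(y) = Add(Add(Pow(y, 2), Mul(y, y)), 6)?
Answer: -114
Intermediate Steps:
Function('u')(y) = Add(6, Mul(2, Pow(y, 2))) (Function('u')(y) = Add(Add(Pow(y, 2), Pow(y, 2)), 6) = Add(Mul(2, Pow(y, 2)), 6) = Add(6, Mul(2, Pow(y, 2))))
Function('U')(r) = Add(5, Mul(-5, r)) (Function('U')(r) = Add(7, Add(Mul(r, -5), -2)) = Add(7, Add(Mul(-5, r), -2)) = Add(7, Add(-2, Mul(-5, r))) = Add(5, Mul(-5, r)))
Function('I')(p) = Mul(Pow(p, -1), Add(-18, p)) (Function('I')(p) = Mul(Add(p, -18), Pow(Add(p, Add(5, Mul(-5, 1))), -1)) = Mul(Add(-18, p), Pow(Add(p, Add(5, -5)), -1)) = Mul(Add(-18, p), Pow(Add(p, 0), -1)) = Mul(Add(-18, p), Pow(p, -1)) = Mul(Pow(p, -1), Add(-18, p)))
Mul(Function('I')(Function('u')(0)), 57) = Mul(Mul(Pow(Add(6, Mul(2, Pow(0, 2))), -1), Add(-18, Add(6, Mul(2, Pow(0, 2))))), 57) = Mul(Mul(Pow(Add(6, Mul(2, 0)), -1), Add(-18, Add(6, Mul(2, 0)))), 57) = Mul(Mul(Pow(Add(6, 0), -1), Add(-18, Add(6, 0))), 57) = Mul(Mul(Pow(6, -1), Add(-18, 6)), 57) = Mul(Mul(Rational(1, 6), -12), 57) = Mul(-2, 57) = -114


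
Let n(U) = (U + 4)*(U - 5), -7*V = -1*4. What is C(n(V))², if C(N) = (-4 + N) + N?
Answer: 4752400/2401 ≈ 1979.3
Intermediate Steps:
V = 4/7 (V = -(-1)*4/7 = -⅐*(-4) = 4/7 ≈ 0.57143)
n(U) = (-5 + U)*(4 + U) (n(U) = (4 + U)*(-5 + U) = (-5 + U)*(4 + U))
C(N) = -4 + 2*N
C(n(V))² = (-4 + 2*(-20 + (4/7)² - 1*4/7))² = (-4 + 2*(-20 + 16/49 - 4/7))² = (-4 + 2*(-992/49))² = (-4 - 1984/49)² = (-2180/49)² = 4752400/2401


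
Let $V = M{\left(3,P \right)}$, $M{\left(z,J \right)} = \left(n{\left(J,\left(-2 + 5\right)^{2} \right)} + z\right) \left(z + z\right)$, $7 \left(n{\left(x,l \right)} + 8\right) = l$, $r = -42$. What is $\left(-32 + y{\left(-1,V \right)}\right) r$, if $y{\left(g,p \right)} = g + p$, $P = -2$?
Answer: $2322$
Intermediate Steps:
$n{\left(x,l \right)} = -8 + \frac{l}{7}$
$M{\left(z,J \right)} = 2 z \left(- \frac{47}{7} + z\right)$ ($M{\left(z,J \right)} = \left(\left(-8 + \frac{\left(-2 + 5\right)^{2}}{7}\right) + z\right) \left(z + z\right) = \left(\left(-8 + \frac{3^{2}}{7}\right) + z\right) 2 z = \left(\left(-8 + \frac{1}{7} \cdot 9\right) + z\right) 2 z = \left(\left(-8 + \frac{9}{7}\right) + z\right) 2 z = \left(- \frac{47}{7} + z\right) 2 z = 2 z \left(- \frac{47}{7} + z\right)$)
$V = - \frac{156}{7}$ ($V = \frac{2}{7} \cdot 3 \left(-47 + 7 \cdot 3\right) = \frac{2}{7} \cdot 3 \left(-47 + 21\right) = \frac{2}{7} \cdot 3 \left(-26\right) = - \frac{156}{7} \approx -22.286$)
$\left(-32 + y{\left(-1,V \right)}\right) r = \left(-32 - \frac{163}{7}\right) \left(-42\right) = \left(- \frac{387}{7}\right) \left(-42\right) = 2322$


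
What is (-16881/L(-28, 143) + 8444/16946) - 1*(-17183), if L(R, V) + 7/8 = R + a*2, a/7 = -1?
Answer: 51083614587/2906239 ≈ 17577.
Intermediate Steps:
a = -7 (a = 7*(-1) = -7)
L(R, V) = -119/8 + R (L(R, V) = -7/8 + (R - 7*2) = -7/8 + (R - 14) = -7/8 + (-14 + R) = -119/8 + R)
(-16881/L(-28, 143) + 8444/16946) - 1*(-17183) = (-16881/(-119/8 - 28) + 8444/16946) - 1*(-17183) = (-16881/(-343/8) + 8444*(1/16946)) + 17183 = (-16881*(-8/343) + 4222/8473) + 17183 = (135048/343 + 4222/8473) + 17183 = 1145709850/2906239 + 17183 = 51083614587/2906239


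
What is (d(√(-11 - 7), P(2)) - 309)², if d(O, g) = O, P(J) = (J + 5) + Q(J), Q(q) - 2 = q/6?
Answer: 95463 - 1854*I*√2 ≈ 95463.0 - 2622.0*I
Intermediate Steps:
Q(q) = 2 + q/6
P(J) = 7 + 7*J/6 (P(J) = (J + 5) + (2 + J/6) = (5 + J) + (2 + J/6) = 7 + 7*J/6)
(d(√(-11 - 7), P(2)) - 309)² = (√(-11 - 7) - 309)² = (√(-18) - 309)² = (3*I*√2 - 309)² = (-309 + 3*I*√2)²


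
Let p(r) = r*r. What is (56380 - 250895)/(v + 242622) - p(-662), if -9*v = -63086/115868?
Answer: -11087996500013678/25300919615 ≈ -4.3825e+5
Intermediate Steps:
v = 31543/521406 (v = -(-63086)/(9*115868) = -⅑*(-31543/57934) = 31543/521406 ≈ 0.060496)
p(r) = r²
(56380 - 250895)/(v + 242622) - p(-662) = (56380 - 250895)/(31543/521406 + 242622) - 1*(-662)² = -194515/126504598075/521406 - 1*438244 = -194515*521406/126504598075 - 438244 = -20284257618/25300919615 - 438244 = -11087996500013678/25300919615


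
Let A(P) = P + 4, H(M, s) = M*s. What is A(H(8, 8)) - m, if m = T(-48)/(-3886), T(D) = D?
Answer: 132100/1943 ≈ 67.988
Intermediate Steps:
A(P) = 4 + P
m = 24/1943 (m = -48/(-3886) = -48*(-1/3886) = 24/1943 ≈ 0.012352)
A(H(8, 8)) - m = (4 + 8*8) - 1*24/1943 = (4 + 64) - 24/1943 = 68 - 24/1943 = 132100/1943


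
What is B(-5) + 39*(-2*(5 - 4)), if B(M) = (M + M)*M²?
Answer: -328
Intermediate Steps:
B(M) = 2*M³ (B(M) = (2*M)*M² = 2*M³)
B(-5) + 39*(-2*(5 - 4)) = 2*(-5)³ + 39*(-2*(5 - 4)) = 2*(-125) + 39*(-2*1) = -250 + 39*(-2) = -250 - 78 = -328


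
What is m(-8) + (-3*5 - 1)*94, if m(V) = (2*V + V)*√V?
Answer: -1504 - 48*I*√2 ≈ -1504.0 - 67.882*I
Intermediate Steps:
m(V) = 3*V^(3/2) (m(V) = (3*V)*√V = 3*V^(3/2))
m(-8) + (-3*5 - 1)*94 = 3*(-8)^(3/2) + (-3*5 - 1)*94 = 3*(-16*I*√2) + (-15 - 1)*94 = -48*I*√2 - 16*94 = -48*I*√2 - 1504 = -1504 - 48*I*√2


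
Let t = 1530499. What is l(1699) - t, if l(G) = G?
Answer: -1528800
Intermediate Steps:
l(1699) - t = 1699 - 1*1530499 = 1699 - 1530499 = -1528800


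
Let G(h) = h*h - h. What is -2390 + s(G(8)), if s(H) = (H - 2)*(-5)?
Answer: -2660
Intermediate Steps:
G(h) = h**2 - h
s(H) = 10 - 5*H (s(H) = (-2 + H)*(-5) = 10 - 5*H)
-2390 + s(G(8)) = -2390 + (10 - 40*(-1 + 8)) = -2390 + (10 - 40*7) = -2390 + (10 - 5*56) = -2390 + (10 - 280) = -2390 - 270 = -2660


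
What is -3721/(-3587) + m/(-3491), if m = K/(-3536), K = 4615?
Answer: 207915081/200355472 ≈ 1.0377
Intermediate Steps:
m = -355/272 (m = 4615/(-3536) = 4615*(-1/3536) = -355/272 ≈ -1.3051)
-3721/(-3587) + m/(-3491) = -3721/(-3587) - 355/272/(-3491) = -3721*(-1/3587) - 355/272*(-1/3491) = 3721/3587 + 355/949552 = 207915081/200355472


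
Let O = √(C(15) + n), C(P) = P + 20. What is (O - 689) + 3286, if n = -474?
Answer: 2597 + I*√439 ≈ 2597.0 + 20.952*I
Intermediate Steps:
C(P) = 20 + P
O = I*√439 (O = √((20 + 15) - 474) = √(35 - 474) = √(-439) = I*√439 ≈ 20.952*I)
(O - 689) + 3286 = (I*√439 - 689) + 3286 = (-689 + I*√439) + 3286 = 2597 + I*√439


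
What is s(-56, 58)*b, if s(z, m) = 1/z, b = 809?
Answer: -809/56 ≈ -14.446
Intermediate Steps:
s(-56, 58)*b = 809/(-56) = -1/56*809 = -809/56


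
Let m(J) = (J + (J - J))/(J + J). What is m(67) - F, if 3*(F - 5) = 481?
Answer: -989/6 ≈ -164.83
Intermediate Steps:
F = 496/3 (F = 5 + (⅓)*481 = 5 + 481/3 = 496/3 ≈ 165.33)
m(J) = ½ (m(J) = (J + 0)/((2*J)) = J*(1/(2*J)) = ½)
m(67) - F = ½ - 1*496/3 = ½ - 496/3 = -989/6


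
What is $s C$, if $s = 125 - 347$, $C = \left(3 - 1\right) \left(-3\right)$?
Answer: $1332$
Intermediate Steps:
$C = -6$ ($C = \left(3 - 1\right) \left(-3\right) = 2 \left(-3\right) = -6$)
$s = -222$
$s C = \left(-222\right) \left(-6\right) = 1332$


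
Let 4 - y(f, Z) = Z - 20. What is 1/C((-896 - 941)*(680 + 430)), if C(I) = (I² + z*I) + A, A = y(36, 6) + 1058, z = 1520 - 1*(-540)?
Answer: 1/4153605981776 ≈ 2.4075e-13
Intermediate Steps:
y(f, Z) = 24 - Z (y(f, Z) = 4 - (Z - 20) = 4 - (-20 + Z) = 4 + (20 - Z) = 24 - Z)
z = 2060 (z = 1520 + 540 = 2060)
A = 1076 (A = (24 - 1*6) + 1058 = (24 - 6) + 1058 = 18 + 1058 = 1076)
C(I) = 1076 + I² + 2060*I (C(I) = (I² + 2060*I) + 1076 = 1076 + I² + 2060*I)
1/C((-896 - 941)*(680 + 430)) = 1/(1076 + ((-896 - 941)*(680 + 430))² + 2060*((-896 - 941)*(680 + 430))) = 1/(1076 + (-1837*1110)² + 2060*(-1837*1110)) = 1/(1076 + (-2039070)² + 2060*(-2039070)) = 1/(1076 + 4157806464900 - 4200484200) = 1/4153605981776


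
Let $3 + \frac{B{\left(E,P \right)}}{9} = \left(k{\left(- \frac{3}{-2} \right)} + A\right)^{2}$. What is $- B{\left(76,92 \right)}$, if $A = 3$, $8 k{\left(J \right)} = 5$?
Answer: $- \frac{5841}{64} \approx -91.266$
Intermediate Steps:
$k{\left(J \right)} = \frac{5}{8}$ ($k{\left(J \right)} = \frac{1}{8} \cdot 5 = \frac{5}{8}$)
$B{\left(E,P \right)} = \frac{5841}{64}$ ($B{\left(E,P \right)} = -27 + 9 \left(\frac{5}{8} + 3\right)^{2} = -27 + 9 \left(\frac{29}{8}\right)^{2} = -27 + 9 \cdot \frac{841}{64} = -27 + \frac{7569}{64} = \frac{5841}{64}$)
$- B{\left(76,92 \right)} = \left(-1\right) \frac{5841}{64} = - \frac{5841}{64}$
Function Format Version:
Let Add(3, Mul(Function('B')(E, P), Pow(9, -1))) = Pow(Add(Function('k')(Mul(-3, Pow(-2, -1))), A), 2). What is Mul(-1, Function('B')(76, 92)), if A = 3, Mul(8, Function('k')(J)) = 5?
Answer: Rational(-5841, 64) ≈ -91.266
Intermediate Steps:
Function('k')(J) = Rational(5, 8) (Function('k')(J) = Mul(Rational(1, 8), 5) = Rational(5, 8))
Function('B')(E, P) = Rational(5841, 64) (Function('B')(E, P) = Add(-27, Mul(9, Pow(Add(Rational(5, 8), 3), 2))) = Add(-27, Mul(9, Pow(Rational(29, 8), 2))) = Add(-27, Mul(9, Rational(841, 64))) = Add(-27, Rational(7569, 64)) = Rational(5841, 64))
Mul(-1, Function('B')(76, 92)) = Mul(-1, Rational(5841, 64)) = Rational(-5841, 64)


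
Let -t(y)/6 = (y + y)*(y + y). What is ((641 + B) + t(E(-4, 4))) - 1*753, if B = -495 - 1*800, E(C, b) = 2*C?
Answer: -2943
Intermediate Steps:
t(y) = -24*y² (t(y) = -6*(y + y)*(y + y) = -6*2*y*2*y = -24*y²)
B = -1295 (B = -495 - 800 = -1295)
((641 + B) + t(E(-4, 4))) - 1*753 = ((641 - 1295) - 24*(2*(-4))²) - 1*753 = (-654 - 24*(-8)²) - 753 = (-654 - 24*64) - 753 = (-654 - 1536) - 753 = -2190 - 753 = -2943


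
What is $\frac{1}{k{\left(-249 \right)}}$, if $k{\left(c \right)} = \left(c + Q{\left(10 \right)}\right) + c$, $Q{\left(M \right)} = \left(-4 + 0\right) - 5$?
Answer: $- \frac{1}{507} \approx -0.0019724$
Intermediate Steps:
$Q{\left(M \right)} = -9$ ($Q{\left(M \right)} = -4 - 5 = -9$)
$k{\left(c \right)} = -9 + 2 c$ ($k{\left(c \right)} = \left(c - 9\right) + c = \left(-9 + c\right) + c = -9 + 2 c$)
$\frac{1}{k{\left(-249 \right)}} = \frac{1}{-9 + 2 \left(-249\right)} = \frac{1}{-9 - 498} = \frac{1}{-507} = - \frac{1}{507}$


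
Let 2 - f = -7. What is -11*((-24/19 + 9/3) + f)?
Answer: -2244/19 ≈ -118.11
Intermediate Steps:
f = 9 (f = 2 - 1*(-7) = 2 + 7 = 9)
-11*((-24/19 + 9/3) + f) = -11*((-24/19 + 9/3) + 9) = -11*((-24*1/19 + 9*(⅓)) + 9) = -11*((-24/19 + 3) + 9) = -11*(33/19 + 9) = -11*204/19 = -2244/19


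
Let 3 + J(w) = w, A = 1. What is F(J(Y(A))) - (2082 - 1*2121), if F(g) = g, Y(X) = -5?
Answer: 31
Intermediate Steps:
J(w) = -3 + w
F(J(Y(A))) - (2082 - 1*2121) = (-3 - 5) - (2082 - 1*2121) = -8 - (2082 - 2121) = -8 - 1*(-39) = -8 + 39 = 31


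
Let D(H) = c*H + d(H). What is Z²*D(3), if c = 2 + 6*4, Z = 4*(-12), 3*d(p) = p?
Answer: 182016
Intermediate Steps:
d(p) = p/3
Z = -48
c = 26 (c = 2 + 24 = 26)
D(H) = 79*H/3 (D(H) = 26*H + H/3 = 79*H/3)
Z²*D(3) = (-48)²*((79/3)*3) = 2304*79 = 182016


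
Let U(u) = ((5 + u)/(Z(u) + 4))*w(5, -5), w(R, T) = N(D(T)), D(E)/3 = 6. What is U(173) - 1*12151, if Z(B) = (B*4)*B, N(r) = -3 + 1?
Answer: -363679519/29930 ≈ -12151.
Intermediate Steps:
D(E) = 18 (D(E) = 3*6 = 18)
N(r) = -2
Z(B) = 4*B² (Z(B) = (4*B)*B = 4*B²)
w(R, T) = -2
U(u) = -2*(5 + u)/(4 + 4*u²) (U(u) = ((5 + u)/(4*u² + 4))*(-2) = ((5 + u)/(4 + 4*u²))*(-2) = -2*(5 + u)/(4 + 4*u²))
U(173) - 1*12151 = (-5 - 1*173)/(2*(1 + 173²)) - 1*12151 = (-5 - 173)/(2*(1 + 29929)) - 12151 = (½)*(-178)/29930 - 12151 = (½)*(1/29930)*(-178) - 12151 = -89/29930 - 12151 = -363679519/29930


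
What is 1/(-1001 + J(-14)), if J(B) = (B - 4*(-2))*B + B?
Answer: -1/931 ≈ -0.0010741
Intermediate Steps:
J(B) = B + B*(8 + B) (J(B) = (B - 1*(-8))*B + B = (B + 8)*B + B = (8 + B)*B + B = B*(8 + B) + B = B + B*(8 + B))
1/(-1001 + J(-14)) = 1/(-1001 - 14*(9 - 14)) = 1/(-1001 - 14*(-5)) = 1/(-1001 + 70) = 1/(-931) = -1/931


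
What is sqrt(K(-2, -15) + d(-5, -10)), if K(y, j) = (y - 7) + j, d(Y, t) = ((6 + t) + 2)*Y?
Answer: I*sqrt(14) ≈ 3.7417*I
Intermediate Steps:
d(Y, t) = Y*(8 + t) (d(Y, t) = (8 + t)*Y = Y*(8 + t))
K(y, j) = -7 + j + y (K(y, j) = (-7 + y) + j = -7 + j + y)
sqrt(K(-2, -15) + d(-5, -10)) = sqrt((-7 - 15 - 2) - 5*(8 - 10)) = sqrt(-24 - 5*(-2)) = sqrt(-24 + 10) = sqrt(-14) = I*sqrt(14)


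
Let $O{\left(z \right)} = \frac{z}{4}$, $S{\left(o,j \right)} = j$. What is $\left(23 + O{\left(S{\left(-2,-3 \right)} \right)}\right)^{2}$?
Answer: $\frac{7921}{16} \approx 495.06$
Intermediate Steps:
$O{\left(z \right)} = \frac{z}{4}$ ($O{\left(z \right)} = z \frac{1}{4} = \frac{z}{4}$)
$\left(23 + O{\left(S{\left(-2,-3 \right)} \right)}\right)^{2} = \left(23 + \frac{1}{4} \left(-3\right)\right)^{2} = \left(23 - \frac{3}{4}\right)^{2} = \left(\frac{89}{4}\right)^{2} = \frac{7921}{16}$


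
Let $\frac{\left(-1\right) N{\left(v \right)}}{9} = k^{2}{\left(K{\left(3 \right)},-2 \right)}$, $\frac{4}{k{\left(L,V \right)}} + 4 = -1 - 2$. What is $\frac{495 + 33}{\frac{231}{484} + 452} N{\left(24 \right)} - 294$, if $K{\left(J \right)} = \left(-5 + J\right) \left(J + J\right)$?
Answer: $- \frac{290154462}{975541} \approx -297.43$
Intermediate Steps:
$K{\left(J \right)} = 2 J \left(-5 + J\right)$ ($K{\left(J \right)} = \left(-5 + J\right) 2 J = 2 J \left(-5 + J\right)$)
$k{\left(L,V \right)} = - \frac{4}{7}$ ($k{\left(L,V \right)} = \frac{4}{-4 - 3} = \frac{4}{-7} = 4 \left(- \frac{1}{7}\right) = - \frac{4}{7}$)
$N{\left(v \right)} = - \frac{144}{49}$ ($N{\left(v \right)} = - 9 \left(- \frac{4}{7}\right)^{2} = \left(-9\right) \frac{16}{49} = - \frac{144}{49}$)
$\frac{495 + 33}{\frac{231}{484} + 452} N{\left(24 \right)} - 294 = \frac{495 + 33}{\frac{231}{484} + 452} \left(- \frac{144}{49}\right) - 294 = \frac{528}{231 \cdot \frac{1}{484} + 452} \left(- \frac{144}{49}\right) - 294 = \frac{528}{\frac{21}{44} + 452} \left(- \frac{144}{49}\right) - 294 = \frac{528}{\frac{19909}{44}} \left(- \frac{144}{49}\right) - 294 = 528 \cdot \frac{44}{19909} \left(- \frac{144}{49}\right) - 294 = \frac{23232}{19909} \left(- \frac{144}{49}\right) - 294 = - \frac{3345408}{975541} - 294 = - \frac{290154462}{975541}$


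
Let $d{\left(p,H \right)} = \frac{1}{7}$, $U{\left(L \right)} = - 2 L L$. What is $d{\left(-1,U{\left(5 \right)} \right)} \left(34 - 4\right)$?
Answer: $\frac{30}{7} \approx 4.2857$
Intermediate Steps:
$U{\left(L \right)} = - 2 L^{2}$
$d{\left(p,H \right)} = \frac{1}{7}$
$d{\left(-1,U{\left(5 \right)} \right)} \left(34 - 4\right) = \frac{34 - 4}{7} = \frac{1}{7} \cdot 30 = \frac{30}{7}$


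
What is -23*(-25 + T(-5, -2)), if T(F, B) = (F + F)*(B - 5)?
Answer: -1035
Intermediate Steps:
T(F, B) = 2*F*(-5 + B) (T(F, B) = (2*F)*(-5 + B) = 2*F*(-5 + B))
-23*(-25 + T(-5, -2)) = -23*(-25 + 2*(-5)*(-5 - 2)) = -23*(-25 + 2*(-5)*(-7)) = -23*(-25 + 70) = -23*45 = -1035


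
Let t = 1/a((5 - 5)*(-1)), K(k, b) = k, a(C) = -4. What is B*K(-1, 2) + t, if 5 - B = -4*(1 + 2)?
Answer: -69/4 ≈ -17.250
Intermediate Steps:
t = -¼ (t = 1/(-4) = -¼ ≈ -0.25000)
B = 17 (B = 5 - (-4)*(1 + 2) = 5 - (-4)*3 = 5 - 1*(-12) = 5 + 12 = 17)
B*K(-1, 2) + t = 17*(-1) - ¼ = -17 - ¼ = -69/4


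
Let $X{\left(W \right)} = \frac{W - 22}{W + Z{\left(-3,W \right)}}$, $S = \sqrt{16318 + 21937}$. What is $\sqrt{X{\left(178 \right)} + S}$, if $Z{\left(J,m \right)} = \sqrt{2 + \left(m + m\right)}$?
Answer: $\frac{\sqrt{156 + \sqrt{38255} \left(178 + \sqrt{358}\right)}}{\sqrt{178 + \sqrt{358}}} \approx 14.014$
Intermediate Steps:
$S = \sqrt{38255} \approx 195.59$
$Z{\left(J,m \right)} = \sqrt{2 + 2 m}$
$X{\left(W \right)} = \frac{-22 + W}{W + \sqrt{2 + 2 W}}$ ($X{\left(W \right)} = \frac{W - 22}{W + \sqrt{2 + 2 W}} = \frac{-22 + W}{W + \sqrt{2 + 2 W}}$)
$\sqrt{X{\left(178 \right)} + S} = \sqrt{\frac{-22 + 178}{178 + \sqrt{2} \sqrt{1 + 178}} + \sqrt{38255}} = \sqrt{\frac{1}{178 + \sqrt{2} \sqrt{179}} \cdot 156 + \sqrt{38255}} = \sqrt{\frac{1}{178 + \sqrt{358}} \cdot 156 + \sqrt{38255}} = \sqrt{\frac{156}{178 + \sqrt{358}} + \sqrt{38255}} = \sqrt{\sqrt{38255} + \frac{156}{178 + \sqrt{358}}}$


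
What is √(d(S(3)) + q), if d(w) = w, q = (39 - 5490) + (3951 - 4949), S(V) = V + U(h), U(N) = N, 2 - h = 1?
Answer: I*√6445 ≈ 80.281*I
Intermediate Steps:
h = 1 (h = 2 - 1*1 = 2 - 1 = 1)
S(V) = 1 + V (S(V) = V + 1 = 1 + V)
q = -6449 (q = -5451 - 998 = -6449)
√(d(S(3)) + q) = √((1 + 3) - 6449) = √(4 - 6449) = √(-6445) = I*√6445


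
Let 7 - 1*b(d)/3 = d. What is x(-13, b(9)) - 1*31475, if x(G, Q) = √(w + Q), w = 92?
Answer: -31475 + √86 ≈ -31466.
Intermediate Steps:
b(d) = 21 - 3*d
x(G, Q) = √(92 + Q)
x(-13, b(9)) - 1*31475 = √(92 + (21 - 3*9)) - 1*31475 = √(92 + (21 - 27)) - 31475 = √(92 - 6) - 31475 = √86 - 31475 = -31475 + √86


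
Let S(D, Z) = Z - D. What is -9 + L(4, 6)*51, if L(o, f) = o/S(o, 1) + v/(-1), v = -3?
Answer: 76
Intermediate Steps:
L(o, f) = 3 + o/(1 - o) (L(o, f) = o/(1 - o) - 3/(-1) = o/(1 - o) - 3*(-1) = o/(1 - o) + 3 = 3 + o/(1 - o))
-9 + L(4, 6)*51 = -9 + ((-3 + 2*4)/(-1 + 4))*51 = -9 + ((-3 + 8)/3)*51 = -9 + ((1/3)*5)*51 = -9 + (5/3)*51 = -9 + 85 = 76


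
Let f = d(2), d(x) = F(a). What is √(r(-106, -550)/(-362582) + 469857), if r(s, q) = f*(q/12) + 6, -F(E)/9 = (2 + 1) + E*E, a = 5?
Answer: √15442519593555219/181291 ≈ 685.46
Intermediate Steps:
F(E) = -27 - 9*E² (F(E) = -9*((2 + 1) + E*E) = -9*(3 + E²) = -27 - 9*E²)
d(x) = -252 (d(x) = -27 - 9*5² = -27 - 9*25 = -27 - 225 = -252)
f = -252
r(s, q) = 6 - 21*q (r(s, q) = -252*q/12 + 6 = -21*q + 6 = 6 - 21*q)
√(r(-106, -550)/(-362582) + 469857) = √((6 - 21*(-550))/(-362582) + 469857) = √((6 + 11550)*(-1/362582) + 469857) = √(11556*(-1/362582) + 469857) = √(-5778/181291 + 469857) = √(85180839609/181291) = √15442519593555219/181291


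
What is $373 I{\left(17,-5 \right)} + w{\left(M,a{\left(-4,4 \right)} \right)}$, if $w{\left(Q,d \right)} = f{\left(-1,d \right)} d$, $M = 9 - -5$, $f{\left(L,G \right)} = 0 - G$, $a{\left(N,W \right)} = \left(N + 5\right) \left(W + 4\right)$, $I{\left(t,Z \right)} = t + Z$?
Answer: $4412$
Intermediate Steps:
$I{\left(t,Z \right)} = Z + t$
$a{\left(N,W \right)} = \left(4 + W\right) \left(5 + N\right)$ ($a{\left(N,W \right)} = \left(5 + N\right) \left(4 + W\right) = \left(4 + W\right) \left(5 + N\right)$)
$f{\left(L,G \right)} = - G$
$M = 14$ ($M = 9 + 5 = 14$)
$w{\left(Q,d \right)} = - d^{2}$ ($w{\left(Q,d \right)} = - d d = - d^{2}$)
$373 I{\left(17,-5 \right)} + w{\left(M,a{\left(-4,4 \right)} \right)} = 373 \left(-5 + 17\right) - \left(20 + 4 \left(-4\right) + 5 \cdot 4 - 16\right)^{2} = 373 \cdot 12 - \left(20 - 16 + 20 - 16\right)^{2} = 4476 - 8^{2} = 4476 - 64 = 4412$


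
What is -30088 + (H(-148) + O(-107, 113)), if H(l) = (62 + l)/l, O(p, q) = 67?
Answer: -2221511/74 ≈ -30020.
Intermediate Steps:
H(l) = (62 + l)/l
-30088 + (H(-148) + O(-107, 113)) = -30088 + ((62 - 148)/(-148) + 67) = -30088 + (-1/148*(-86) + 67) = -30088 + (43/74 + 67) = -30088 + 5001/74 = -2221511/74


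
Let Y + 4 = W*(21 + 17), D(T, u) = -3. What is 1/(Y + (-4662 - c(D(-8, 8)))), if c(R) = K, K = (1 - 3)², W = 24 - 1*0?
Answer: -1/3758 ≈ -0.00026610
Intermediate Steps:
W = 24 (W = 24 + 0 = 24)
K = 4 (K = (-2)² = 4)
c(R) = 4
Y = 908 (Y = -4 + 24*(21 + 17) = -4 + 24*38 = -4 + 912 = 908)
1/(Y + (-4662 - c(D(-8, 8)))) = 1/(908 + (-4662 - 1*4)) = 1/(908 + (-4662 - 4)) = 1/(908 - 4666) = 1/(-3758) = -1/3758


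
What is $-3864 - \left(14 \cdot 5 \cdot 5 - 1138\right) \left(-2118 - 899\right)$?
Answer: $-2381260$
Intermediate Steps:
$-3864 - \left(14 \cdot 5 \cdot 5 - 1138\right) \left(-2118 - 899\right) = -3864 - \left(70 \cdot 5 - 1138\right) \left(-3017\right) = -3864 - \left(350 - 1138\right) \left(-3017\right) = -3864 - \left(-788\right) \left(-3017\right) = -3864 - 2377396 = -2381260$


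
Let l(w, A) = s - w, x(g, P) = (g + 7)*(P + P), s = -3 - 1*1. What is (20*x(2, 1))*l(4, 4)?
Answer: -2880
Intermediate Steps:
s = -4 (s = -3 - 1 = -4)
x(g, P) = 2*P*(7 + g) (x(g, P) = (7 + g)*(2*P) = 2*P*(7 + g))
l(w, A) = -4 - w
(20*x(2, 1))*l(4, 4) = (20*(2*1*(7 + 2)))*(-4 - 1*4) = (20*(2*1*9))*(-4 - 4) = (20*18)*(-8) = 360*(-8) = -2880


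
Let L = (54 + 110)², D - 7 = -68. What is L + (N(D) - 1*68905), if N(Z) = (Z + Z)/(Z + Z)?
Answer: -42008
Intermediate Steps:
D = -61 (D = 7 - 68 = -61)
N(Z) = 1 (N(Z) = (2*Z)/((2*Z)) = (2*Z)*(1/(2*Z)) = 1)
L = 26896 (L = 164² = 26896)
L + (N(D) - 1*68905) = 26896 + (1 - 1*68905) = 26896 + (1 - 68905) = 26896 - 68904 = -42008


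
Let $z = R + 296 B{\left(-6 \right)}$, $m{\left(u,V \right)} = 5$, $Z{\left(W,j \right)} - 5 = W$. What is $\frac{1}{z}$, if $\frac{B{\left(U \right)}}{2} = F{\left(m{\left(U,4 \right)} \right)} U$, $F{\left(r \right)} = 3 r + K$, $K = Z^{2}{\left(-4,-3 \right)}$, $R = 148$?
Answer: $- \frac{1}{56684} \approx -1.7642 \cdot 10^{-5}$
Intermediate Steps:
$Z{\left(W,j \right)} = 5 + W$
$K = 1$ ($K = \left(5 - 4\right)^{2} = 1^{2} = 1$)
$F{\left(r \right)} = 1 + 3 r$ ($F{\left(r \right)} = 3 r + 1 = 1 + 3 r$)
$B{\left(U \right)} = 32 U$ ($B{\left(U \right)} = 2 \left(1 + 3 \cdot 5\right) U = 2 \left(1 + 15\right) U = 2 \cdot 16 U = 32 U$)
$z = -56684$ ($z = 148 + 296 \cdot 32 \left(-6\right) = 148 + 296 \left(-192\right) = 148 - 56832 = -56684$)
$\frac{1}{z} = \frac{1}{-56684} = - \frac{1}{56684}$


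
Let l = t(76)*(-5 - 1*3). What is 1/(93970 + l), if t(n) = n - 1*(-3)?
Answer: 1/93338 ≈ 1.0714e-5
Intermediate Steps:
t(n) = 3 + n (t(n) = n + 3 = 3 + n)
l = -632 (l = (3 + 76)*(-5 - 1*3) = 79*(-5 - 3) = 79*(-8) = -632)
1/(93970 + l) = 1/(93970 - 632) = 1/93338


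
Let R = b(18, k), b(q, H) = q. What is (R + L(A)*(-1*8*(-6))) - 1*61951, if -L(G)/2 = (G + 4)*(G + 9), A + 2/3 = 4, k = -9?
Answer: -211847/3 ≈ -70616.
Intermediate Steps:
A = 10/3 (A = -2/3 + 4 = 10/3 ≈ 3.3333)
R = 18
L(G) = -2*(4 + G)*(9 + G) (L(G) = -2*(G + 4)*(G + 9) = -2*(4 + G)*(9 + G))
(R + L(A)*(-1*8*(-6))) - 1*61951 = (18 + (-72 - 26*10/3 - 2*(10/3)**2)*(-1*8*(-6))) - 1*61951 = (18 + (-72 - 260/3 - 2*100/9)*(-8*(-6))) - 61951 = (18 + (-72 - 260/3 - 200/9)*48) - 61951 = (18 - 1628/9*48) - 61951 = (18 - 26048/3) - 61951 = -25994/3 - 61951 = -211847/3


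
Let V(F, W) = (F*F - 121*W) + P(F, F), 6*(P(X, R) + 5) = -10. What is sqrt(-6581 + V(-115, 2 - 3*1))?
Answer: 5*sqrt(2433)/3 ≈ 82.209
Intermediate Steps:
P(X, R) = -20/3 (P(X, R) = -5 + (1/6)*(-10) = -5 - 5/3 = -20/3)
V(F, W) = -20/3 + F**2 - 121*W (V(F, W) = (F*F - 121*W) - 20/3 = (F**2 - 121*W) - 20/3 = -20/3 + F**2 - 121*W)
sqrt(-6581 + V(-115, 2 - 3*1)) = sqrt(-6581 + (-20/3 + (-115)**2 - 121*(2 - 3*1))) = sqrt(-6581 + (-20/3 + 13225 - 121*(2 - 3))) = sqrt(-6581 + (-20/3 + 13225 - 121*(-1))) = sqrt(-6581 + (-20/3 + 13225 + 121)) = sqrt(-6581 + 40018/3) = sqrt(20275/3) = 5*sqrt(2433)/3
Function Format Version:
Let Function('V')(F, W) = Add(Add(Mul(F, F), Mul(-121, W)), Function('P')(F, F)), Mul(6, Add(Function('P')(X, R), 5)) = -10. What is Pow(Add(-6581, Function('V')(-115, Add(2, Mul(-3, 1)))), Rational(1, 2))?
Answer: Mul(Rational(5, 3), Pow(2433, Rational(1, 2))) ≈ 82.209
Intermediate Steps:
Function('P')(X, R) = Rational(-20, 3) (Function('P')(X, R) = Add(-5, Mul(Rational(1, 6), -10)) = Add(-5, Rational(-5, 3)) = Rational(-20, 3))
Function('V')(F, W) = Add(Rational(-20, 3), Pow(F, 2), Mul(-121, W)) (Function('V')(F, W) = Add(Add(Mul(F, F), Mul(-121, W)), Rational(-20, 3)) = Add(Add(Pow(F, 2), Mul(-121, W)), Rational(-20, 3)) = Add(Rational(-20, 3), Pow(F, 2), Mul(-121, W)))
Pow(Add(-6581, Function('V')(-115, Add(2, Mul(-3, 1)))), Rational(1, 2)) = Pow(Add(-6581, Add(Rational(-20, 3), Pow(-115, 2), Mul(-121, Add(2, Mul(-3, 1))))), Rational(1, 2)) = Pow(Add(-6581, Add(Rational(-20, 3), 13225, Mul(-121, Add(2, -3)))), Rational(1, 2)) = Pow(Add(-6581, Add(Rational(-20, 3), 13225, Mul(-121, -1))), Rational(1, 2)) = Pow(Add(-6581, Add(Rational(-20, 3), 13225, 121)), Rational(1, 2)) = Pow(Add(-6581, Rational(40018, 3)), Rational(1, 2)) = Pow(Rational(20275, 3), Rational(1, 2)) = Mul(Rational(5, 3), Pow(2433, Rational(1, 2)))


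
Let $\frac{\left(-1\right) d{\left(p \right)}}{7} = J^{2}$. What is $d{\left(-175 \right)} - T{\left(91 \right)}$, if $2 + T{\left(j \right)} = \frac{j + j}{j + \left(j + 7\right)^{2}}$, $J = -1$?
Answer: $- \frac{6951}{1385} \approx -5.0188$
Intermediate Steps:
$T{\left(j \right)} = -2 + \frac{2 j}{j + \left(7 + j\right)^{2}}$ ($T{\left(j \right)} = -2 + \frac{j + j}{j + \left(j + 7\right)^{2}} = -2 + \frac{2 j}{j + \left(7 + j\right)^{2}}$)
$d{\left(p \right)} = -7$ ($d{\left(p \right)} = - 7 \left(-1\right)^{2} = \left(-7\right) 1 = -7$)
$d{\left(-175 \right)} - T{\left(91 \right)} = -7 - - \frac{2 \left(7 + 91\right)^{2}}{91 + \left(7 + 91\right)^{2}} = -7 - - \frac{2 \cdot 98^{2}}{91 + 98^{2}} = -7 - \left(-2\right) 9604 \frac{1}{91 + 9604} = -7 - \left(-2\right) 9604 \cdot \frac{1}{9695} = -7 - - \frac{2744}{1385} = -7 + \frac{2744}{1385} = - \frac{6951}{1385}$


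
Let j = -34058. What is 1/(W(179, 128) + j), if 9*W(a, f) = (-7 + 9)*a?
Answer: -9/306164 ≈ -2.9396e-5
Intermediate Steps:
W(a, f) = 2*a/9 (W(a, f) = ((-7 + 9)*a)/9 = (2*a)/9 = 2*a/9)
1/(W(179, 128) + j) = 1/((2/9)*179 - 34058) = 1/(358/9 - 34058) = 1/(-306164/9) = -9/306164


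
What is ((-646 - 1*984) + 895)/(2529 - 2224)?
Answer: -147/61 ≈ -2.4098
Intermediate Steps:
((-646 - 1*984) + 895)/(2529 - 2224) = ((-646 - 984) + 895)/305 = (-1630 + 895)*(1/305) = -735*1/305 = -147/61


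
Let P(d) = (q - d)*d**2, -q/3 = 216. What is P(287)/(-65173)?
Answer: 77015015/65173 ≈ 1181.7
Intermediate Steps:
q = -648 (q = -3*216 = -648)
P(d) = d**2*(-648 - d) (P(d) = (-648 - d)*d**2 = d**2*(-648 - d))
P(287)/(-65173) = (287**2*(-648 - 1*287))/(-65173) = (82369*(-648 - 287))*(-1/65173) = (82369*(-935))*(-1/65173) = -77015015*(-1/65173) = 77015015/65173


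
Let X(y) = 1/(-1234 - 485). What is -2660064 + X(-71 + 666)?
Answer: -4572650017/1719 ≈ -2.6601e+6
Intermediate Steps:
X(y) = -1/1719 (X(y) = 1/(-1719) = -1/1719)
-2660064 + X(-71 + 666) = -2660064 - 1/1719 = -4572650017/1719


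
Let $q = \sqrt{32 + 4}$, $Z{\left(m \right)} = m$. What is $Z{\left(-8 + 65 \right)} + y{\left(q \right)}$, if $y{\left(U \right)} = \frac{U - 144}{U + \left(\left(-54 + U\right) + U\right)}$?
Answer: $\frac{365}{6} \approx 60.833$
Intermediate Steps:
$q = 6$ ($q = \sqrt{36} = 6$)
$y{\left(U \right)} = \frac{-144 + U}{-54 + 3 U}$ ($y{\left(U \right)} = \frac{-144 + U}{U + \left(-54 + 2 U\right)} = \frac{-144 + U}{-54 + 3 U}$)
$Z{\left(-8 + 65 \right)} + y{\left(q \right)} = \left(-8 + 65\right) + \frac{-144 + 6}{3 \left(-18 + 6\right)} = 57 + \frac{1}{3} \frac{1}{-12} \left(-138\right) = 57 + \frac{1}{3} \left(- \frac{1}{12}\right) \left(-138\right) = 57 + \frac{23}{6} = \frac{365}{6}$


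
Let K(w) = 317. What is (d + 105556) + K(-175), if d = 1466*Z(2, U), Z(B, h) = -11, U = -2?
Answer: 89747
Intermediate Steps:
d = -16126 (d = 1466*(-11) = -16126)
(d + 105556) + K(-175) = (-16126 + 105556) + 317 = 89430 + 317 = 89747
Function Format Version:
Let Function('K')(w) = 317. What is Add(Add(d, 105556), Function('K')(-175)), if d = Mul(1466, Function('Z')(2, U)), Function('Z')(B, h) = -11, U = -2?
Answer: 89747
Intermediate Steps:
d = -16126 (d = Mul(1466, -11) = -16126)
Add(Add(d, 105556), Function('K')(-175)) = Add(Add(-16126, 105556), 317) = Add(89430, 317) = 89747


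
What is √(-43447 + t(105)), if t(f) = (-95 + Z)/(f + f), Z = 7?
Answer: I*√479007795/105 ≈ 208.44*I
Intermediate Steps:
t(f) = -44/f (t(f) = (-95 + 7)/(f + f) = -88*1/(2*f) = -44/f)
√(-43447 + t(105)) = √(-43447 - 44/105) = √(-4561979/105) = I*√479007795/105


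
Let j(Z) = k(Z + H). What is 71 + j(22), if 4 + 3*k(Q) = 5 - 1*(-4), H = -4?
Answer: 218/3 ≈ 72.667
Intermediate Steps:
k(Q) = 5/3 (k(Q) = -4/3 + (5 - 1*(-4))/3 = -4/3 + (5 + 4)/3 = -4/3 + (⅓)*9 = -4/3 + 3 = 5/3)
j(Z) = 5/3
71 + j(22) = 71 + 5/3 = 218/3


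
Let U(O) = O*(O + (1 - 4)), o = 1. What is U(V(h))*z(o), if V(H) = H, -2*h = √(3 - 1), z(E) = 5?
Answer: 5/2 + 15*√2/2 ≈ 13.107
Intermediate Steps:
h = -√2/2 (h = -√(3 - 1)/2 = -√2/2 ≈ -0.70711)
U(O) = O*(-3 + O) (U(O) = O*(O - 3) = O*(-3 + O))
U(V(h))*z(o) = ((-√2/2)*(-3 - √2/2))*5 = -√2*(-3 - √2/2)/2*5 = -5*√2*(-3 - √2/2)/2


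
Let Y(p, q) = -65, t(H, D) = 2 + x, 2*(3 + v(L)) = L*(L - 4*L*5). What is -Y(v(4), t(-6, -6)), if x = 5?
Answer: 65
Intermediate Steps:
v(L) = -3 - 19*L²/2 (v(L) = -3 + (L*(L - 4*L*5))/2 = -3 + (L*(L - 20*L))/2 = -3 + (L*(-19*L))/2 = -3 + (-19*L²)/2 = -3 - 19*L²/2)
t(H, D) = 7 (t(H, D) = 2 + 5 = 7)
-Y(v(4), t(-6, -6)) = -1*(-65) = 65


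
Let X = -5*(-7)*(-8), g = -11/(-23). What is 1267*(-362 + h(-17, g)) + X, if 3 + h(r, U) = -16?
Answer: -483007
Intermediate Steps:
g = 11/23 (g = -11*(-1/23) = 11/23 ≈ 0.47826)
h(r, U) = -19 (h(r, U) = -3 - 16 = -19)
X = -280 (X = 35*(-8) = -280)
1267*(-362 + h(-17, g)) + X = 1267*(-362 - 19) - 280 = 1267*(-381) - 280 = -482727 - 280 = -483007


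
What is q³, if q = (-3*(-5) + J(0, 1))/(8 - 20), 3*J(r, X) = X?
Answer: -12167/5832 ≈ -2.0862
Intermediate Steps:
J(r, X) = X/3
q = -23/18 (q = (-3*(-5) + (⅓)*1)/(8 - 20) = (15 + ⅓)/(-12) = (46/3)*(-1/12) = -23/18 ≈ -1.2778)
q³ = (-23/18)³ = -12167/5832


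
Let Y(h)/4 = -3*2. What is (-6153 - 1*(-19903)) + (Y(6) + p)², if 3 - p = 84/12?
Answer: 14534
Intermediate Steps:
p = -4 (p = 3 - 84/12 = 3 - 1*7 = 3 - 7 = -4)
Y(h) = -24 (Y(h) = 4*(-3*2) = 4*(-6) = -24)
(-6153 - 1*(-19903)) + (Y(6) + p)² = (-6153 - 1*(-19903)) + (-24 - 4)² = (-6153 + 19903) + (-28)² = 13750 + 784 = 14534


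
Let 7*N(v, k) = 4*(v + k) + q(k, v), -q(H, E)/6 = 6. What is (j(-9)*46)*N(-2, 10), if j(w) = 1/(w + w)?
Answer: 92/63 ≈ 1.4603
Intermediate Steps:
j(w) = 1/(2*w)
q(H, E) = -36 (q(H, E) = -6*6 = -36)
N(v, k) = -36/7 + 4*k/7 + 4*v/7 (N(v, k) = (4*(v + k) - 36)/7 = (4*(k + v) - 36)/7 = ((4*k + 4*v) - 36)/7 = (-36 + 4*k + 4*v)/7 = -36/7 + 4*k/7 + 4*v/7)
(j(-9)*46)*N(-2, 10) = (((½)/(-9))*46)*(-36/7 + (4/7)*10 + (4/7)*(-2)) = (((½)*(-⅑))*46)*(-36/7 + 40/7 - 8/7) = -1/18*46*(-4/7) = -23/9*(-4/7) = 92/63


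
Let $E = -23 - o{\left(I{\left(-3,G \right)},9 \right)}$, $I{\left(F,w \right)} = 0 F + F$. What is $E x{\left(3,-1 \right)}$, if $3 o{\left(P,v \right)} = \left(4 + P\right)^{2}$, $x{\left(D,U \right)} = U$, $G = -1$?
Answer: $\frac{70}{3} \approx 23.333$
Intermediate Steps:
$I{\left(F,w \right)} = F$ ($I{\left(F,w \right)} = 0 + F = F$)
$o{\left(P,v \right)} = \frac{\left(4 + P\right)^{2}}{3}$
$E = - \frac{70}{3}$ ($E = -23 - \frac{\left(4 - 3\right)^{2}}{3} = -23 - \frac{1^{2}}{3} = -23 - \frac{1}{3} \cdot 1 = -23 - \frac{1}{3} = - \frac{70}{3} \approx -23.333$)
$E x{\left(3,-1 \right)} = \left(- \frac{70}{3}\right) \left(-1\right) = \frac{70}{3}$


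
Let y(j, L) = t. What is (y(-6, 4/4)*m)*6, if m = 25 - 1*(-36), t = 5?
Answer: 1830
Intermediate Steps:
y(j, L) = 5
m = 61 (m = 25 + 36 = 61)
(y(-6, 4/4)*m)*6 = (5*61)*6 = 305*6 = 1830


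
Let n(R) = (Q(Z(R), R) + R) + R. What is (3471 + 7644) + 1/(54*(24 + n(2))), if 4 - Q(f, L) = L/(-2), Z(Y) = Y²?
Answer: 19806931/1782 ≈ 11115.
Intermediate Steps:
Q(f, L) = 4 + L/2 (Q(f, L) = 4 - L/(-2) = 4 - L*(-1)/2 = 4 - (-1)*L/2 = 4 + L/2)
n(R) = 4 + 5*R/2 (n(R) = ((4 + R/2) + R) + R = (4 + 3*R/2) + R = 4 + 5*R/2)
(3471 + 7644) + 1/(54*(24 + n(2))) = (3471 + 7644) + 1/(54*(24 + (4 + (5/2)*2))) = 11115 + 1/(54*(24 + (4 + 5))) = 11115 + 1/(54*(24 + 9)) = 11115 + 1/(54*33) = 11115 + 1/1782 = 19806931/1782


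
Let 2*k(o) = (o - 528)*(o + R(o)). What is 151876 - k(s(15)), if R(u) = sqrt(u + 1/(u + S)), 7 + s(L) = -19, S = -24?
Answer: 144674 + 277*I*sqrt(2602)/10 ≈ 1.4467e+5 + 1413.0*I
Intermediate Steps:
s(L) = -26 (s(L) = -7 - 19 = -26)
R(u) = sqrt(u + 1/(-24 + u)) (R(u) = sqrt(u + 1/(u - 24)) = sqrt(u + 1/(-24 + u)))
k(o) = (-528 + o)*(o + sqrt((1 + o*(-24 + o))/(-24 + o)))/2 (k(o) = ((o - 528)*(o + sqrt((1 + o*(-24 + o))/(-24 + o))))/2 = ((-528 + o)*(o + sqrt((1 + o*(-24 + o))/(-24 + o))))/2 = (-528 + o)*(o + sqrt((1 + o*(-24 + o))/(-24 + o)))/2)
151876 - k(s(15)) = 151876 - ((1/2)*(-26)**2 - 264*(-26) - 264*sqrt(1 - 26*(-24 - 26))*(I*sqrt(2)/10) + (1/2)*(-26)*sqrt((1 - 26*(-24 - 26))/(-24 - 26))) = 151876 - ((1/2)*676 + 6864 - 264*sqrt(1 - 26*(-50))*(I*sqrt(2)/10) + (1/2)*(-26)*sqrt((1 - 26*(-50))/(-50))) = 151876 - (338 + 6864 - 264*I*sqrt(2)*sqrt(1 + 1300)/10 + (1/2)*(-26)*sqrt(-(1 + 1300)/50)) = 151876 - (338 + 6864 - 264*I*sqrt(2602)/10 + (1/2)*(-26)*sqrt(-1/50*1301)) = 151876 - (338 + 6864 - 132*I*sqrt(2602)/5 + (1/2)*(-26)*sqrt(-1301/50)) = 151876 - (338 + 6864 - 132*I*sqrt(2602)/5 + (1/2)*(-26)*(I*sqrt(2602)/10)) = 151876 - (338 + 6864 - 132*I*sqrt(2602)/5 - 13*I*sqrt(2602)/10) = 151876 - (7202 - 277*I*sqrt(2602)/10) = 151876 + (-7202 + 277*I*sqrt(2602)/10) = 144674 + 277*I*sqrt(2602)/10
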